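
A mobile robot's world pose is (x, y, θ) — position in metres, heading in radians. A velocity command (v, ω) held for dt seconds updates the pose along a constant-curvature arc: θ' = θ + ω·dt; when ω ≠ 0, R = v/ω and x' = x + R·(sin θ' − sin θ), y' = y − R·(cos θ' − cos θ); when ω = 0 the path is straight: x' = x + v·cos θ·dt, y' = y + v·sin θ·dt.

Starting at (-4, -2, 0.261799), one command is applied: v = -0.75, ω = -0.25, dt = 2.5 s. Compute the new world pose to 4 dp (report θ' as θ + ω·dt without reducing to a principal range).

θ' = 0.2618 + -0.25·2.5 = -0.3632
R = v/ω = -0.75/-0.25 = 3.0000
x' = -4 + 3.0000·(sin -0.3632 − sin 0.2618) = -5.8423
y' = -2 − 3.0000·(cos -0.3632 − cos 0.2618) = -1.9065

(-5.8423, -1.9065, -0.3632)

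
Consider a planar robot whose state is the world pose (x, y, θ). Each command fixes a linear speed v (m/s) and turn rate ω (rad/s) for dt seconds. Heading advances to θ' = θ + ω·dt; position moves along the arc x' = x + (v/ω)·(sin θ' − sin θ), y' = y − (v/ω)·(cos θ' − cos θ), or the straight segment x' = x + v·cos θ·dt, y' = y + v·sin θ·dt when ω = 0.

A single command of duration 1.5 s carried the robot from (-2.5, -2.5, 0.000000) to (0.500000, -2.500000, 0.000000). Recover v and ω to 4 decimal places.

v = 2.0000, ω = 0.0000

Δθ = 0.000000 − 0.000000 = 0.000000
ω = Δθ/dt = 0.000000/1.5 = 0.0000
ω = 0 → v = (Δx·cos θ + Δy·sin θ)/dt = 2.0000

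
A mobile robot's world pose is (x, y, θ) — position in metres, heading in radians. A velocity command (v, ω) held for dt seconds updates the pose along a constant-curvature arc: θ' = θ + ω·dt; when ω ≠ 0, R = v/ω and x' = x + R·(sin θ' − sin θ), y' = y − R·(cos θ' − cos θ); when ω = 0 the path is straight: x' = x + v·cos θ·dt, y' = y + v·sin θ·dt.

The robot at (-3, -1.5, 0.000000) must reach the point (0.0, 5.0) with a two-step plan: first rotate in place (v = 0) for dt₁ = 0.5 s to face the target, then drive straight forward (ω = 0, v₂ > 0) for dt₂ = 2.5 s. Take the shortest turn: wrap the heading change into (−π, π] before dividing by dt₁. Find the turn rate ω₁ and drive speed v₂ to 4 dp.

heading to target = atan2(5−-1.5, 0−-3) = 1.1384
Δθ = wrap(1.1384 − 0.0000) = 1.1384; ω₁ = Δθ/dt₁ = 2.2768
distance = √((0−-3)² + (5−-1.5)²) = 7.1589; v₂ = distance/dt₂ = 2.8636

ω₁ = 2.2768, v₂ = 2.8636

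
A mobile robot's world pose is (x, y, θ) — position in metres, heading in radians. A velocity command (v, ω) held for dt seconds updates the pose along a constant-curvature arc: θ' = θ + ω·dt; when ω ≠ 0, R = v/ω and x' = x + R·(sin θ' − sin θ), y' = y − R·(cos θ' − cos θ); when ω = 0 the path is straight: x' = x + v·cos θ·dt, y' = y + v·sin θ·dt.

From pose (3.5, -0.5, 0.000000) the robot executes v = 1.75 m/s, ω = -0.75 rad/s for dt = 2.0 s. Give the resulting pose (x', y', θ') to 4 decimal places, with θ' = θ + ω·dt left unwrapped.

(5.8275, -2.6683, -1.5000)

θ' = 0.0000 + -0.75·2.0 = -1.5000
R = v/ω = 1.75/-0.75 = -2.3333
x' = 3.5 + -2.3333·(sin -1.5000 − sin 0.0000) = 5.8275
y' = -0.5 − -2.3333·(cos -1.5000 − cos 0.0000) = -2.6683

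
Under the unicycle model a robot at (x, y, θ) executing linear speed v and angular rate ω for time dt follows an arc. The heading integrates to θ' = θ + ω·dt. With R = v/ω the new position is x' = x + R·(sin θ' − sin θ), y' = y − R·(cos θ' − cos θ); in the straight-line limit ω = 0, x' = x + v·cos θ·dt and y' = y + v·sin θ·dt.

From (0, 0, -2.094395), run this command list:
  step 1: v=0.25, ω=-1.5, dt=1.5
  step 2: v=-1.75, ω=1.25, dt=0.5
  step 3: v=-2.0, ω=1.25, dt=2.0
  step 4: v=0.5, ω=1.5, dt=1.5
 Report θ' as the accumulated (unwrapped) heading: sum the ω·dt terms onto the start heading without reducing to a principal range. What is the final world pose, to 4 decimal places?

step 1: θ'=-4.3444 (R=-0.1667) → pose (-0.2998, 0.0234, -4.3444)
step 2: θ'=-3.7194 (R=-1.4000) → pose (0.2418, -0.6457, -3.7194)
step 3: θ'=-1.2194 (R=-1.6000) → pose (2.6179, 1.2453, -1.2194)
step 4: θ'=1.0306 (R=0.3333) → pose (3.2167, 1.1886, 1.0306)

(3.2167, 1.1886, 1.0306)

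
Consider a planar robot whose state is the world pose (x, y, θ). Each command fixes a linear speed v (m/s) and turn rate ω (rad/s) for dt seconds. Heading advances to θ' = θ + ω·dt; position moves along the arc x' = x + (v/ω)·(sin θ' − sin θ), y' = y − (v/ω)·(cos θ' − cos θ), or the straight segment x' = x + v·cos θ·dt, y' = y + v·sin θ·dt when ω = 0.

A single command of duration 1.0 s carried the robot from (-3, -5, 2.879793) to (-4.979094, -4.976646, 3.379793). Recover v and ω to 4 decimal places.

v = 2.0000, ω = 0.5000

Δθ = 3.379793 − 2.879793 = 0.500000
ω = Δθ/dt = 0.500000/1.0 = 0.5000
R = Δx/(sin θ' − sin θ) = 4.0000
v = R·ω = 4.0000·0.5000 = 2.0000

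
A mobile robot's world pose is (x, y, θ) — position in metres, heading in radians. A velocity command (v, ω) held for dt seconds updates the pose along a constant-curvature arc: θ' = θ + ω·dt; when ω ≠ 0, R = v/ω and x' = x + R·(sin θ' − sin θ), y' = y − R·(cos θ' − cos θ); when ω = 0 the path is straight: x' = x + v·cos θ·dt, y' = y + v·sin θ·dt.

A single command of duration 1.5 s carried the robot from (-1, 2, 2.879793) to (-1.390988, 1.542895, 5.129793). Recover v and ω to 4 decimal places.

v = 0.5000, ω = 1.5000

Δθ = 5.129793 − 2.879793 = 2.250000
ω = Δθ/dt = 2.250000/1.5 = 1.5000
R = −Δy/(cos θ' − cos θ) = 0.3333
v = R·ω = 0.3333·1.5000 = 0.5000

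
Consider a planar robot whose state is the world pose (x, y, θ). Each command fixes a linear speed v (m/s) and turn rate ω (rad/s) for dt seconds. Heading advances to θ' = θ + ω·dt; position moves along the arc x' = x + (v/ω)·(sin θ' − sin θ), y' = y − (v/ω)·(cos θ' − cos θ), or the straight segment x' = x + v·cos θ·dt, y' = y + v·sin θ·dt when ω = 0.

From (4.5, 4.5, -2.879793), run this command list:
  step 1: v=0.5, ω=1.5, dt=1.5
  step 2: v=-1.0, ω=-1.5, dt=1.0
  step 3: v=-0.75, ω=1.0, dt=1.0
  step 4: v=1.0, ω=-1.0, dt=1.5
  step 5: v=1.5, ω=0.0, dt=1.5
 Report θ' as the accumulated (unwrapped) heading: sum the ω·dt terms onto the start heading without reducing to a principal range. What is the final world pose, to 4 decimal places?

(1.8835, 3.1182, -2.6298)

step 1: θ'=-0.6298 (R=0.3333) → pose (4.3899, 3.9086, -0.6298)
step 2: θ'=-2.1298 (R=0.6667) → pose (4.2174, 4.8010, -2.1298)
step 3: θ'=-1.1298 (R=-0.7500) → pose (4.2598, 5.5189, -1.1298)
step 4: θ'=-2.6298 (R=-1.0000) → pose (3.8452, 4.2201, -2.6298)
step 5: θ'=-2.6298 (straight) → pose (1.8835, 3.1182, -2.6298)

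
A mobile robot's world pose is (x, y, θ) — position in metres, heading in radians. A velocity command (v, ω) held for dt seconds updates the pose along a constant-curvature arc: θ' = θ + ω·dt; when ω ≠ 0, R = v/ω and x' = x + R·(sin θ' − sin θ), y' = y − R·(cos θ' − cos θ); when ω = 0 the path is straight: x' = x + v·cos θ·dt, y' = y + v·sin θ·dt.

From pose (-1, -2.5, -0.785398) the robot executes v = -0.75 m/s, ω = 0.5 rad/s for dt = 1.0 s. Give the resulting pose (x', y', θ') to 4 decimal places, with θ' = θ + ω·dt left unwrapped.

(-1.6384, -2.1213, -0.2854)

θ' = -0.7854 + 0.5·1.0 = -0.2854
R = v/ω = -0.75/0.5 = -1.5000
x' = -1 + -1.5000·(sin -0.2854 − sin -0.7854) = -1.6384
y' = -2.5 − -1.5000·(cos -0.2854 − cos -0.7854) = -2.1213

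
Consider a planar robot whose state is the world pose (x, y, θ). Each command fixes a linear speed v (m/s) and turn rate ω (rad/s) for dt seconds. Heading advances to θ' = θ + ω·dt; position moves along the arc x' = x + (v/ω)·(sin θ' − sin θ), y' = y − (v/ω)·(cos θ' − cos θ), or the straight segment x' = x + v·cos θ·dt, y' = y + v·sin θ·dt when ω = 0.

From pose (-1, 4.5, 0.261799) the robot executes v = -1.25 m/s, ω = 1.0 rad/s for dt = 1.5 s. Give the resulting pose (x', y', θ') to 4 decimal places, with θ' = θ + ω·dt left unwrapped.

(-1.9037, 3.0553, 1.7618)

θ' = 0.2618 + 1.0·1.5 = 1.7618
R = v/ω = -1.25/1.0 = -1.2500
x' = -1 + -1.2500·(sin 1.7618 − sin 0.2618) = -1.9037
y' = 4.5 − -1.2500·(cos 1.7618 − cos 0.2618) = 3.0553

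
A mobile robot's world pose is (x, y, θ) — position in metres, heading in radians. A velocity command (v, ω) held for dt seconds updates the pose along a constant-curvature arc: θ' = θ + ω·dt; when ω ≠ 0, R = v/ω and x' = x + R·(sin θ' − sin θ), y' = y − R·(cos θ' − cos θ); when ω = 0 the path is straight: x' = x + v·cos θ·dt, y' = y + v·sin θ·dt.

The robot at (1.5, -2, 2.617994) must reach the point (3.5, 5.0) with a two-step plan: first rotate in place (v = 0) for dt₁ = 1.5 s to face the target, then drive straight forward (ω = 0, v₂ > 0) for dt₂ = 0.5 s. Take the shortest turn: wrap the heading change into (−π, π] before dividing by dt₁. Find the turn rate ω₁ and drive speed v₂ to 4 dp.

heading to target = atan2(5−-2, 3.5−1.5) = 1.2925
Δθ = wrap(1.2925 − 2.6180) = -1.3255; ω₁ = Δθ/dt₁ = -0.8837
distance = √((3.5−1.5)² + (5−-2)²) = 7.2801; v₂ = distance/dt₂ = 14.5602

ω₁ = -0.8837, v₂ = 14.5602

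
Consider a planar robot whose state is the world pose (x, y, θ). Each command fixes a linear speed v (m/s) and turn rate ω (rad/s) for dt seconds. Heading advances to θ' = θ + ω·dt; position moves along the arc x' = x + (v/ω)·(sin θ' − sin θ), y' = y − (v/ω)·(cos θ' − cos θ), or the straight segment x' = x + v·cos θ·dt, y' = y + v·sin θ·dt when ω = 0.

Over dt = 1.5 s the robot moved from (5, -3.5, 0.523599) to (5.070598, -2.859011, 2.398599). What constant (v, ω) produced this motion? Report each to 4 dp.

Δθ = 2.398599 − 0.523599 = 1.875000
ω = Δθ/dt = 1.875000/1.5 = 1.2500
R = −Δy/(cos θ' − cos θ) = 0.4000
v = R·ω = 0.4000·1.2500 = 0.5000

v = 0.5000, ω = 1.2500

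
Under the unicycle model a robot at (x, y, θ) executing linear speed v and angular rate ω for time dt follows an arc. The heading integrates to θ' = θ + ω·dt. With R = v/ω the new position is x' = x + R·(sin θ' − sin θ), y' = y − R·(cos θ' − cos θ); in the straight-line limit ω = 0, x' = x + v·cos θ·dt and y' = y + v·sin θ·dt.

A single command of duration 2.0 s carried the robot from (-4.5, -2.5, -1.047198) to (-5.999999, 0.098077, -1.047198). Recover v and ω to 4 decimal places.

Δθ = -1.047198 − -1.047198 = 0.000000
ω = Δθ/dt = 0.000000/2.0 = 0.0000
ω = 0 → v = (Δx·cos θ + Δy·sin θ)/dt = -1.5000

v = -1.5000, ω = 0.0000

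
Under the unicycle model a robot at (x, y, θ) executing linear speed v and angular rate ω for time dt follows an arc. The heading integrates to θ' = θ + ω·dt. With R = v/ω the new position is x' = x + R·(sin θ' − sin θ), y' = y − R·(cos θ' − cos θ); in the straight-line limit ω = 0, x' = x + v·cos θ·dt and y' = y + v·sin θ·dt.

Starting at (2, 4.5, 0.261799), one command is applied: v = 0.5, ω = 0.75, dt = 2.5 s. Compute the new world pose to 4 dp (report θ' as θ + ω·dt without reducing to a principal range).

(2.3902, 5.5015, 2.1368)

θ' = 0.2618 + 0.75·2.5 = 2.1368
R = v/ω = 0.5/0.75 = 0.6667
x' = 2 + 0.6667·(sin 2.1368 − sin 0.2618) = 2.3902
y' = 4.5 − 0.6667·(cos 2.1368 − cos 0.2618) = 5.5015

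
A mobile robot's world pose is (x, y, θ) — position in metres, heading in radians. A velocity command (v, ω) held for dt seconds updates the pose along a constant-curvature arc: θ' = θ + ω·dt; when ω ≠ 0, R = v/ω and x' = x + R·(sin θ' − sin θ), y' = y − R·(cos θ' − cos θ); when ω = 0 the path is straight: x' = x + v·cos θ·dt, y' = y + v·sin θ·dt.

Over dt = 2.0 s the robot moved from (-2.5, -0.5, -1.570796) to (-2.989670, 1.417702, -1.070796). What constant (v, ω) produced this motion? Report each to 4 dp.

Δθ = -1.070796 − -1.570796 = 0.500000
ω = Δθ/dt = 0.500000/2.0 = 0.2500
R = −Δy/(cos θ' − cos θ) = -4.0000
v = R·ω = -4.0000·0.2500 = -1.0000

v = -1.0000, ω = 0.2500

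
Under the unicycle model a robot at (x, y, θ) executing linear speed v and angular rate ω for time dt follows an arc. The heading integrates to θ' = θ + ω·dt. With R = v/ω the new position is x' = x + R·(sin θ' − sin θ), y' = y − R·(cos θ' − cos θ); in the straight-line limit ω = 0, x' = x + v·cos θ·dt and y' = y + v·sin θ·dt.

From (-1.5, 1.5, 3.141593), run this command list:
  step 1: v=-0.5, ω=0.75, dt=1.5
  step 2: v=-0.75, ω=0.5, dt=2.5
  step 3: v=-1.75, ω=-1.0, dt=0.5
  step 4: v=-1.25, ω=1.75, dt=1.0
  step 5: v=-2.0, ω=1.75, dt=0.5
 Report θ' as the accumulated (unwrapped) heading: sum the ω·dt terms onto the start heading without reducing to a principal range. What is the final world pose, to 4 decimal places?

step 1: θ'=4.2666 (R=-0.6667) → pose (-0.8985, 1.8792, 4.2666)
step 2: θ'=5.5166 (R=-1.5000) → pose (-1.2114, 3.6064, 5.5166)
step 3: θ'=5.0166 (R=1.7500) → pose (-1.6671, 4.3427, 5.0166)
step 4: θ'=6.7666 (R=-0.7143) → pose (-2.6806, 4.7612, 6.7666)
step 5: θ'=7.6416 (R=-1.1429) → pose (-3.2665, 3.9902, 7.6416)

(-3.2665, 3.9902, 7.6416)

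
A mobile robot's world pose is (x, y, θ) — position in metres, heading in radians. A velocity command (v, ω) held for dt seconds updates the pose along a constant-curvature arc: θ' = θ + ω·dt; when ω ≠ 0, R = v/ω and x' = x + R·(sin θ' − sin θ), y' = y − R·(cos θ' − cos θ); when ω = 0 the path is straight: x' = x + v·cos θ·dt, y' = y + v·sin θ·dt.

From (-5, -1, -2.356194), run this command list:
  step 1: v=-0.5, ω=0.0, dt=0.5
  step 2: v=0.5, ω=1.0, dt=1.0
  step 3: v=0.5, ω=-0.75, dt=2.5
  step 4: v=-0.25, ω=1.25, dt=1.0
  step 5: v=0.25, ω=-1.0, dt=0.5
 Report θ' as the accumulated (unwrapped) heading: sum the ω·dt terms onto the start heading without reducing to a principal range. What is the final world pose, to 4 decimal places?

step 1: θ'=-2.3562 (straight) → pose (-4.8232, -0.8232, -2.3562)
step 2: θ'=-1.3562 (R=0.5000) → pose (-4.9582, -1.2833, -1.3562)
step 3: θ'=-3.2312 (R=-0.6667) → pose (-5.6692, -2.0892, -3.2312)
step 4: θ'=-1.9812 (R=-0.2000) → pose (-5.4679, -1.9698, -1.9812)
step 5: θ'=-2.4812 (R=-0.2500) → pose (-5.5438, -2.0675, -2.4812)

(-5.5438, -2.0675, -2.4812)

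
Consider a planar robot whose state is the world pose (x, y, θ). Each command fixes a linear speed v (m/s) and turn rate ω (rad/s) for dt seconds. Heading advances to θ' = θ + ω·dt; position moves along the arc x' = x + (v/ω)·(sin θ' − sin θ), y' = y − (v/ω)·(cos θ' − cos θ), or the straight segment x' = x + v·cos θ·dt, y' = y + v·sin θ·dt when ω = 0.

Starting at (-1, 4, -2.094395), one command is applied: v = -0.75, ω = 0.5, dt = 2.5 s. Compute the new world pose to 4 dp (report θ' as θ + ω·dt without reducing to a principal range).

θ' = -2.0944 + 0.5·2.5 = -0.8444
R = v/ω = -0.75/0.5 = -1.5000
x' = -1 + -1.5000·(sin -0.8444 − sin -2.0944) = -1.1777
y' = 4 − -1.5000·(cos -0.8444 − cos -2.0944) = 5.7463

(-1.1777, 5.7463, -0.8444)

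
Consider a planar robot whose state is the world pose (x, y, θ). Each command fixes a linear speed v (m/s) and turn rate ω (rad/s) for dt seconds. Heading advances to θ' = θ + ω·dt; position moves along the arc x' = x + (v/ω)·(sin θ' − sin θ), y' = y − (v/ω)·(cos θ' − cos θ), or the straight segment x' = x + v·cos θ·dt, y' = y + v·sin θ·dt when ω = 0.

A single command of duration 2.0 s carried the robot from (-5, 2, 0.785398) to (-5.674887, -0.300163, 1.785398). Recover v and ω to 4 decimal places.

Δθ = 1.785398 − 0.785398 = 1.000000
ω = Δθ/dt = 1.000000/2.0 = 0.5000
R = −Δy/(cos θ' − cos θ) = -2.5000
v = R·ω = -2.5000·0.5000 = -1.2500

v = -1.2500, ω = 0.5000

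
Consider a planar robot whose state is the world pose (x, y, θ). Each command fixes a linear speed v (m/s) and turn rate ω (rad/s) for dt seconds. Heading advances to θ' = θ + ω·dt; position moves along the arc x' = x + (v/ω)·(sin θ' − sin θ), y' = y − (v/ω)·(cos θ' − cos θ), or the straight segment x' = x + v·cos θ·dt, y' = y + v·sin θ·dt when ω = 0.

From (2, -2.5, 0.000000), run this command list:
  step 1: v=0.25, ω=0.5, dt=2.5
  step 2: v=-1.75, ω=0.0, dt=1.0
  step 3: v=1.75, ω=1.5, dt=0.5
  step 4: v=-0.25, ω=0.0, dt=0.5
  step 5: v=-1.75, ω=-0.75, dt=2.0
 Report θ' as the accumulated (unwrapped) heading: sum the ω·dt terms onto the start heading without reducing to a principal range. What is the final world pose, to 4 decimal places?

step 1: θ'=1.2500 (R=0.5000) → pose (2.4745, -2.1577, 1.2500)
step 2: θ'=1.2500 (straight) → pose (1.9227, -3.8184, 1.2500)
step 3: θ'=2.0000 (R=1.1667) → pose (1.8764, -2.9650, 2.0000)
step 4: θ'=2.0000 (straight) → pose (1.9284, -3.0787, 2.0000)
step 5: θ'=0.5000 (R=2.3333) → pose (0.9254, -6.0974, 0.5000)

(0.9254, -6.0974, 0.5000)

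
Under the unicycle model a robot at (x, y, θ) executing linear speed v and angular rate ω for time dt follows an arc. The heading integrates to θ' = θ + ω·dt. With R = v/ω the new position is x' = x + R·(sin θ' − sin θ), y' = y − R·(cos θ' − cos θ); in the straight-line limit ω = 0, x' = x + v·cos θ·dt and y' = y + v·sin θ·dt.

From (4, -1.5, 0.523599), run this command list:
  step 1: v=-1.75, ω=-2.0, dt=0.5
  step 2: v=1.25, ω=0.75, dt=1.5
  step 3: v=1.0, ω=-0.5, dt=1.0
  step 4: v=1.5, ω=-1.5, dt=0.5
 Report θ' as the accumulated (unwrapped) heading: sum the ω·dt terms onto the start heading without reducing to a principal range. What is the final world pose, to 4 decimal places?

step 1: θ'=-0.4764 (R=0.8750) → pose (3.1612, -1.5198, -0.4764)
step 2: θ'=0.6486 (R=1.6667) → pose (4.9323, -1.3669, 0.6486)
step 3: θ'=0.1486 (R=-2.0000) → pose (5.8444, -0.9828, 0.1486)
step 4: θ'=-0.6014 (R=-1.0000) → pose (6.5582, -1.1473, -0.6014)

(6.5582, -1.1473, -0.6014)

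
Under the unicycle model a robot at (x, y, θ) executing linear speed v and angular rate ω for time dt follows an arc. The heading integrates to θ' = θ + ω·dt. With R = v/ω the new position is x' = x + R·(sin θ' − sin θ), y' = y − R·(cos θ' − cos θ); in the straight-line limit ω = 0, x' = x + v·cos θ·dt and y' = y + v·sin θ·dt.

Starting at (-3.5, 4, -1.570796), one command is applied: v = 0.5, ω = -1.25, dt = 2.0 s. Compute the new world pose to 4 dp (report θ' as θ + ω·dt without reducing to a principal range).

θ' = -1.5708 + -1.25·2.0 = -4.0708
R = v/ω = 0.5/-1.25 = -0.4000
x' = -3.5 + -0.4000·(sin -4.0708 − sin -1.5708) = -4.2205
y' = 4 − -0.4000·(cos -4.0708 − cos -1.5708) = 3.7606

(-4.2205, 3.7606, -4.0708)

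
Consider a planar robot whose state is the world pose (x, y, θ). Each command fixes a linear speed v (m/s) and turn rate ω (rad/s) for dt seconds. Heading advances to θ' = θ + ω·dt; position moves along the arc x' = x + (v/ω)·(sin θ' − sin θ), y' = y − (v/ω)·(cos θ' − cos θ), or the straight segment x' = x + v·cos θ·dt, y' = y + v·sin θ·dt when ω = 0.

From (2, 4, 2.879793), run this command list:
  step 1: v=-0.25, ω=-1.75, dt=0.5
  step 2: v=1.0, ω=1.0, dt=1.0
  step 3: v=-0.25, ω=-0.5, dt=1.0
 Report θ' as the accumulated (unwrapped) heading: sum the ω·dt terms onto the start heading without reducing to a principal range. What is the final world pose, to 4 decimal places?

(1.5508, 4.3989, 2.5048)

step 1: θ'=2.0048 (R=0.1429) → pose (2.0926, 3.9221, 2.0048)
step 2: θ'=3.0048 (R=1.0000) → pose (1.3217, 4.4922, 3.0048)
step 3: θ'=2.5048 (R=0.5000) → pose (1.5508, 4.3989, 2.5048)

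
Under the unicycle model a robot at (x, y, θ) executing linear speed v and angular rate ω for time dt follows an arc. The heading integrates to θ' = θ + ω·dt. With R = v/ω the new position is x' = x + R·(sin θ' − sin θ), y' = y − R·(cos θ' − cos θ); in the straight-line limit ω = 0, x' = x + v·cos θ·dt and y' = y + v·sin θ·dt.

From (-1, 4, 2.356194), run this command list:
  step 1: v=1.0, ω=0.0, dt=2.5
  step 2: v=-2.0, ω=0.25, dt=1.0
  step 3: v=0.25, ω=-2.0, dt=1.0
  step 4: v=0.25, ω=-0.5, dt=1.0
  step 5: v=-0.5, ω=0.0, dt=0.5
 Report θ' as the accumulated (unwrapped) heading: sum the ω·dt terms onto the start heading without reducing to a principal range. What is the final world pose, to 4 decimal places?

step 1: θ'=2.3562 (straight) → pose (-2.7678, 5.7678, 2.3562)
step 2: θ'=2.6062 (R=-8.0000) → pose (-1.1924, 4.5441, 2.6062)
step 3: θ'=0.6062 (R=-0.1250) → pose (-1.1998, 4.7543, 0.6062)
step 4: θ'=0.1062 (R=-0.5000) → pose (-0.9680, 4.8406, 0.1062)
step 5: θ'=0.1062 (straight) → pose (-1.2165, 4.8141, 0.1062)

(-1.2165, 4.8141, 0.1062)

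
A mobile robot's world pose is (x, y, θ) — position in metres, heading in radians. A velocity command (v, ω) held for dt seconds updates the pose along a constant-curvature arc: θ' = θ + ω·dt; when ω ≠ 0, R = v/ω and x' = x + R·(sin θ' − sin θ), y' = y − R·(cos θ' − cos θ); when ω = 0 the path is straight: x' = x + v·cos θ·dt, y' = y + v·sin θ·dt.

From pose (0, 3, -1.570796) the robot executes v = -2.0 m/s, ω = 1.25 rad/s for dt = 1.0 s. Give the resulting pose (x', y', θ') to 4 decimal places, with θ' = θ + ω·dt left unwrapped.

(-1.0955, 4.5184, -0.3208)

θ' = -1.5708 + 1.25·1.0 = -0.3208
R = v/ω = -2.0/1.25 = -1.6000
x' = 0 + -1.6000·(sin -0.3208 − sin -1.5708) = -1.0955
y' = 3 − -1.6000·(cos -0.3208 − cos -1.5708) = 4.5184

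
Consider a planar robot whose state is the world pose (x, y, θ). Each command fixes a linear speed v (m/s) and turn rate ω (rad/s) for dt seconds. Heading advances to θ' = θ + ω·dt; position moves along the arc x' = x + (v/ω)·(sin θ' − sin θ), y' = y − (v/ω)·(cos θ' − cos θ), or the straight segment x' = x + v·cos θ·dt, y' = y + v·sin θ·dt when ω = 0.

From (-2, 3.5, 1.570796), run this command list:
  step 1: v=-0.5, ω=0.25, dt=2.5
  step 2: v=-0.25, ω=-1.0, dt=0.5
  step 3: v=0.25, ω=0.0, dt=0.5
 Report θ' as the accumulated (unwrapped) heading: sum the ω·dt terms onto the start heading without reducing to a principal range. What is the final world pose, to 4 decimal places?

step 1: θ'=2.1958 (R=-2.0000) → pose (-1.6219, 2.3298, 2.1958)
step 2: θ'=1.6958 (R=0.2500) → pose (-1.5766, 2.2147, 1.6958)
step 3: θ'=1.6958 (straight) → pose (-1.5922, 2.3387, 1.6958)

(-1.5922, 2.3387, 1.6958)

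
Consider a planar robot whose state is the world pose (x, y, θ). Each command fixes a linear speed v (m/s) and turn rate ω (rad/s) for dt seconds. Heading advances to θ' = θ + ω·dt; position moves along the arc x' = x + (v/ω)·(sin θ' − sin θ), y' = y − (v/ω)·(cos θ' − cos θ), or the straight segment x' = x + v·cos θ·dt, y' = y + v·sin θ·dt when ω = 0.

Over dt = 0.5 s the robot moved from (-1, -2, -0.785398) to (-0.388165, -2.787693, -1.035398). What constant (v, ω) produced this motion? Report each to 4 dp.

Δθ = -1.035398 − -0.785398 = -0.250000
ω = Δθ/dt = -0.250000/0.5 = -0.5000
R = −Δy/(cos θ' − cos θ) = -4.0000
v = R·ω = -4.0000·-0.5000 = 2.0000

v = 2.0000, ω = -0.5000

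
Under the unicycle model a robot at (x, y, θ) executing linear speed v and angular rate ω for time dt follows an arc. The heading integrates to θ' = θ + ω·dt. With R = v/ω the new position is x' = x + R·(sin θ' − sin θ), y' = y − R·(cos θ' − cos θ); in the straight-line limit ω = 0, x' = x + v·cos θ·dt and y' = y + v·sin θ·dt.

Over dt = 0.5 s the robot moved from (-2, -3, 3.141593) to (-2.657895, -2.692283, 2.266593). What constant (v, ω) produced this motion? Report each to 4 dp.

v = 1.5000, ω = -1.7500

Δθ = 2.266593 − 3.141593 = -0.875000
ω = Δθ/dt = -0.875000/0.5 = -1.7500
R = Δx/(sin θ' − sin θ) = -0.8571
v = R·ω = -0.8571·-1.7500 = 1.5000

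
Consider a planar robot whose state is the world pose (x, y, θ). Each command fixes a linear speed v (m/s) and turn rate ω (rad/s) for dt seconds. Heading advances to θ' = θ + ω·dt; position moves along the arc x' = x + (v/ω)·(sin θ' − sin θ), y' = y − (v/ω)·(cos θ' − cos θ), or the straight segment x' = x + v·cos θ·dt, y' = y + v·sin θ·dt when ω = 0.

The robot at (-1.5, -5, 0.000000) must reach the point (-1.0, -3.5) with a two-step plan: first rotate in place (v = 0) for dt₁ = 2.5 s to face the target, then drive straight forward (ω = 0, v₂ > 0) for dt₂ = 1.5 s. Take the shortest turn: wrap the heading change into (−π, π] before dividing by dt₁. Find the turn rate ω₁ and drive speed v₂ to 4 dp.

ω₁ = 0.4996, v₂ = 1.0541

heading to target = atan2(-3.5−-5, -1−-1.5) = 1.2490
Δθ = wrap(1.2490 − 0.0000) = 1.2490; ω₁ = Δθ/dt₁ = 0.4996
distance = √((-1−-1.5)² + (-3.5−-5)²) = 1.5811; v₂ = distance/dt₂ = 1.0541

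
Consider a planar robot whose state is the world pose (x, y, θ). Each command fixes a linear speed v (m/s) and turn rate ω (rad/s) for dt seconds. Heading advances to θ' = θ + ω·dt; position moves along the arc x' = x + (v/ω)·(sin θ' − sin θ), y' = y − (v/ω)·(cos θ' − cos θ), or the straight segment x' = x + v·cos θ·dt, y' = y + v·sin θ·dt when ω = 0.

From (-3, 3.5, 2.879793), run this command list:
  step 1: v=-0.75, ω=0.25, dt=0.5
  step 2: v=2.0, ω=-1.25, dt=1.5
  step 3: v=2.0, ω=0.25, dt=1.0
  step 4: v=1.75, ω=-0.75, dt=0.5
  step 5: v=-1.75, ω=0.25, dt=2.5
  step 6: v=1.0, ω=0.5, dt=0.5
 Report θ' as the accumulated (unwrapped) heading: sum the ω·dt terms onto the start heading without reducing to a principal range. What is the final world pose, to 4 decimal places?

(-4.0907, 4.7218, 1.8798)

step 1: θ'=3.0048 (R=-3.0000) → pose (-2.6327, 3.4258, 3.0048)
step 2: θ'=1.1298 (R=-1.6000) → pose (-3.8614, 5.6938, 1.1298)
step 3: θ'=1.3798 (R=8.0000) → pose (-3.2415, 7.5898, 1.3798)
step 4: θ'=1.0048 (R=-2.3333) → pose (-2.9200, 8.3981, 1.0048)
step 5: θ'=1.6298 (R=-7.0000) → pose (-3.9995, 4.2316, 1.6298)
step 6: θ'=1.8798 (R=2.0000) → pose (-4.0907, 4.7218, 1.8798)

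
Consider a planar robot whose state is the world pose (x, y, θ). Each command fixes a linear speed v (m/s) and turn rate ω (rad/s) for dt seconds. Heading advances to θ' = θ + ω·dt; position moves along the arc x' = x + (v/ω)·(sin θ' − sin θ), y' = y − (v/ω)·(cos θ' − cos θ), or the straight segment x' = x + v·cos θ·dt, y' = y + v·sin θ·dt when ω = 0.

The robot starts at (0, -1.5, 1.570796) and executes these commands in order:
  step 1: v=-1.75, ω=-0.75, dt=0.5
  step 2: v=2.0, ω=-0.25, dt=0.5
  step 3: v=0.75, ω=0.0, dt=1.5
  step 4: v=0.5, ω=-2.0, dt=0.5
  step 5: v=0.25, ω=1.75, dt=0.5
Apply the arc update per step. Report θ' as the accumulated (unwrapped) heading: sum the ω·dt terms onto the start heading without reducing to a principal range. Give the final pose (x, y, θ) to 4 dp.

step 1: θ'=1.1958 (R=2.3333) → pose (-0.1621, -2.3546, 1.1958)
step 2: θ'=1.0708 (R=-8.0000) → pose (0.2613, -1.4494, 1.0708)
step 3: θ'=1.0708 (straight) → pose (0.8006, -0.4621, 1.0708)
step 4: θ'=0.0708 (R=-0.2500) → pose (1.0023, -0.3326, 0.0708)
step 5: θ'=0.9458 (R=0.1429) → pose (1.1081, -0.2737, 0.9458)

(1.1081, -0.2737, 0.9458)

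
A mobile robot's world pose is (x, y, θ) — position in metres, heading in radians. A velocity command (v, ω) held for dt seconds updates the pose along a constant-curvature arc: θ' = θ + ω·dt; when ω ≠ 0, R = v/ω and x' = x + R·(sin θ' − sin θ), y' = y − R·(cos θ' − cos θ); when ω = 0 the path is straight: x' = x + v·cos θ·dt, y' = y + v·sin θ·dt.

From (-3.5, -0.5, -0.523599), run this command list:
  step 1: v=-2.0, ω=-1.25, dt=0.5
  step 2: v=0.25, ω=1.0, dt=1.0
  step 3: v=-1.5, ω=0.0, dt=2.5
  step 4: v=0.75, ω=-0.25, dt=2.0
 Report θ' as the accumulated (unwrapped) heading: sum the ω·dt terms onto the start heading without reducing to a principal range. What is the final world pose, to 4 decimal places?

(-6.3091, 0.0643, -0.6486)

step 1: θ'=-1.1486 (R=1.6000) → pose (-4.1595, 0.2300, -1.1486)
step 2: θ'=-0.1486 (R=0.2500) → pose (-3.9685, 0.0852, -0.1486)
step 3: θ'=-0.1486 (straight) → pose (-7.6771, 0.6404, -0.1486)
step 4: θ'=-0.6486 (R=-3.0000) → pose (-6.3091, 0.0643, -0.6486)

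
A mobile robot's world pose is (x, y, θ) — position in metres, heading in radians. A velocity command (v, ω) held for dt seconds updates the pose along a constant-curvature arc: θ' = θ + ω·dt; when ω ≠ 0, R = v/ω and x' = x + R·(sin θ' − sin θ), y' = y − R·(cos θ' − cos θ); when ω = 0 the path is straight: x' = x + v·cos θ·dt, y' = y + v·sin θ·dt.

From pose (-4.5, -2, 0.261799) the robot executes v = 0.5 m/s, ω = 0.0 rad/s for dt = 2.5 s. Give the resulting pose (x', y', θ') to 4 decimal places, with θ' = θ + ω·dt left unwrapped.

(-3.2926, -1.6765, 0.2618)

θ' = 0.2618 + 0.0·2.5 = 0.2618
ω = 0 → straight: x' = -4.5 + 0.5·cos(0.2618)·2.5 = -3.2926
y' = -2 + 0.5·sin(0.2618)·2.5 = -1.6765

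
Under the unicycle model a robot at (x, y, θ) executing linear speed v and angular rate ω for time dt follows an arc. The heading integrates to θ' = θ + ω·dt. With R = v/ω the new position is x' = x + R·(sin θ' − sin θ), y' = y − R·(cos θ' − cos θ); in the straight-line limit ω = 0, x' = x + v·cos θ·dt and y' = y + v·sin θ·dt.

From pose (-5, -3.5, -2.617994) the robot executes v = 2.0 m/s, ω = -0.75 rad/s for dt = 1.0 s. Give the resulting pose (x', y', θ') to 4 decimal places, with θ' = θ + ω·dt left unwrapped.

θ' = -2.6180 + -0.75·1.0 = -3.3680
R = v/ω = 2.0/-0.75 = -2.6667
x' = -5 + -2.6667·(sin -3.3680 − sin -2.6180) = -6.9319
y' = -3.5 − -2.6667·(cos -3.3680 − cos -2.6180) = -3.7892

(-6.9319, -3.7892, -3.3680)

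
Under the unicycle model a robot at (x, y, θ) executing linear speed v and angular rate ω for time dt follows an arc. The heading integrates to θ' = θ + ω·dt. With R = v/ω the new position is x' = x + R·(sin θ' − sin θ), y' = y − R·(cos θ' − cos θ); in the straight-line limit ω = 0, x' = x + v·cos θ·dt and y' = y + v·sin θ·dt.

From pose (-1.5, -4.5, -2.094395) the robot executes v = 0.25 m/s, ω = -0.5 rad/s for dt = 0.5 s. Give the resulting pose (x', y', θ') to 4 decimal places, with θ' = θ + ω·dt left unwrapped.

(-1.5753, -4.5994, -2.3444)

θ' = -2.0944 + -0.5·0.5 = -2.3444
R = v/ω = 0.25/-0.5 = -0.5000
x' = -1.5 + -0.5000·(sin -2.3444 − sin -2.0944) = -1.5753
y' = -4.5 − -0.5000·(cos -2.3444 − cos -2.0944) = -4.5994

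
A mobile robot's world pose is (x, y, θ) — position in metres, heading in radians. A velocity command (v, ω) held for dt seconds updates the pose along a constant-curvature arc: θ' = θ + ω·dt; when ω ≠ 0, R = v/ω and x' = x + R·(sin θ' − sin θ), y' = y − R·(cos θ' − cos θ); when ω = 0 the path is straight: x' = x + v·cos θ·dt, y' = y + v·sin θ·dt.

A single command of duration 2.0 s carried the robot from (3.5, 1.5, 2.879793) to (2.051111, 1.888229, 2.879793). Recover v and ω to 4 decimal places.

Δθ = 2.879793 − 2.879793 = 0.000000
ω = Δθ/dt = 0.000000/2.0 = 0.0000
ω = 0 → v = (Δx·cos θ + Δy·sin θ)/dt = 0.7500

v = 0.7500, ω = 0.0000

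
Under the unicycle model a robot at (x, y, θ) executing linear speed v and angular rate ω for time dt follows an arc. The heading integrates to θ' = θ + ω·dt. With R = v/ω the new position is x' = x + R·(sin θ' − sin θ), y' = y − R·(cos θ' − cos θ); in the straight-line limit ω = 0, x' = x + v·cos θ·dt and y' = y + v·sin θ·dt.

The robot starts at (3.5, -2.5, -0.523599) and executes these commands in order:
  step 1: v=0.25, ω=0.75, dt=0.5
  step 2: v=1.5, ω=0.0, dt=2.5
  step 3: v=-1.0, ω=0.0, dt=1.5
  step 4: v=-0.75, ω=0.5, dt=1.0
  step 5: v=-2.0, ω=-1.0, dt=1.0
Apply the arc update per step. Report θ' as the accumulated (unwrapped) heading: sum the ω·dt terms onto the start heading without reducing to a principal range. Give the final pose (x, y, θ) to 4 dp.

(3.2076, -2.6653, -0.6486)

step 1: θ'=-0.1486 (R=0.3333) → pose (3.6173, -2.5410, -0.1486)
step 2: θ'=-0.1486 (straight) → pose (7.3260, -3.0962, -0.1486)
step 3: θ'=-0.1486 (straight) → pose (5.8425, -2.8741, -0.1486)
step 4: θ'=0.3514 (R=-1.5000) → pose (5.1041, -2.9492, 0.3514)
step 5: θ'=-0.6486 (R=2.0000) → pose (3.2076, -2.6653, -0.6486)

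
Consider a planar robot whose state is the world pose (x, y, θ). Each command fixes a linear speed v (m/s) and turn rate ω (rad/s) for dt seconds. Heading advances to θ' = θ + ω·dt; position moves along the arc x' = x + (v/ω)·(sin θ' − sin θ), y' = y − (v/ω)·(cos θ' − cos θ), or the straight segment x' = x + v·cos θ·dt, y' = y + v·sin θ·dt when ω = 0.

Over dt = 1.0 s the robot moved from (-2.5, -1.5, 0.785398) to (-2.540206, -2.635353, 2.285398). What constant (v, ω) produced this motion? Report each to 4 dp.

v = -1.2500, ω = 1.5000

Δθ = 2.285398 − 0.785398 = 1.500000
ω = Δθ/dt = 1.500000/1.0 = 1.5000
R = −Δy/(cos θ' − cos θ) = -0.8333
v = R·ω = -0.8333·1.5000 = -1.2500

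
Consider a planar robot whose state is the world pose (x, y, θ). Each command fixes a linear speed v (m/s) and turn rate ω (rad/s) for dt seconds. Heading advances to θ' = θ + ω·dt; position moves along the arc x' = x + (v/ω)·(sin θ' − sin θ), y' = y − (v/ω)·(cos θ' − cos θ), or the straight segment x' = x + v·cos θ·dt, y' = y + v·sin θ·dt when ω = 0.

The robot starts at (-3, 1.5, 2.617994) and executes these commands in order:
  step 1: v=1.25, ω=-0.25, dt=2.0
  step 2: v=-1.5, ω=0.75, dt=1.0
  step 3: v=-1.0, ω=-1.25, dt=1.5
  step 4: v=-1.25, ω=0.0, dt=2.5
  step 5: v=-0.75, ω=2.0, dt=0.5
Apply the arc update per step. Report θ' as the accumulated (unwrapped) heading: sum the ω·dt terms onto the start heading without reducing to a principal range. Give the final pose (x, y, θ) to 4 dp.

step 1: θ'=2.1180 (R=-5.0000) → pose (-4.7699, 3.2286, 2.1180)
step 2: θ'=2.8680 (R=-2.0000) → pose (-3.6024, 2.3436, 2.8680)
step 3: θ'=0.9930 (R=0.8000) → pose (-3.1484, 1.1364, 0.9930)
step 4: θ'=0.9930 (straight) → pose (-4.8552, -1.4813, 0.9930)
step 5: θ'=1.9930 (R=-0.3750) → pose (-4.8832, -1.8397, 1.9930)

(-4.8832, -1.8397, 1.9930)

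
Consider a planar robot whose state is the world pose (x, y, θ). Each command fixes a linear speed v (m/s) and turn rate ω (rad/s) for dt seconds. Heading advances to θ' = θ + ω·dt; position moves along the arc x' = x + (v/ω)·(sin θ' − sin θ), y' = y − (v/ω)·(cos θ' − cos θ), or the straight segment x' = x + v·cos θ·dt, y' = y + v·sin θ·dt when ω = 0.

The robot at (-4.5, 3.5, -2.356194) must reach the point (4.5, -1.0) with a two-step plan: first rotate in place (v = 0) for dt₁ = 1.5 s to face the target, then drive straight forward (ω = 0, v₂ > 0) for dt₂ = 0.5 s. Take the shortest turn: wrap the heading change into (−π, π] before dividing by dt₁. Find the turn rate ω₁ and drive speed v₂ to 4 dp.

heading to target = atan2(-1−3.5, 4.5−-4.5) = -0.4636
Δθ = wrap(-0.4636 − -2.3562) = 1.8925; ω₁ = Δθ/dt₁ = 1.2617
distance = √((4.5−-4.5)² + (-1−3.5)²) = 10.0623; v₂ = distance/dt₂ = 20.1246

ω₁ = 1.2617, v₂ = 20.1246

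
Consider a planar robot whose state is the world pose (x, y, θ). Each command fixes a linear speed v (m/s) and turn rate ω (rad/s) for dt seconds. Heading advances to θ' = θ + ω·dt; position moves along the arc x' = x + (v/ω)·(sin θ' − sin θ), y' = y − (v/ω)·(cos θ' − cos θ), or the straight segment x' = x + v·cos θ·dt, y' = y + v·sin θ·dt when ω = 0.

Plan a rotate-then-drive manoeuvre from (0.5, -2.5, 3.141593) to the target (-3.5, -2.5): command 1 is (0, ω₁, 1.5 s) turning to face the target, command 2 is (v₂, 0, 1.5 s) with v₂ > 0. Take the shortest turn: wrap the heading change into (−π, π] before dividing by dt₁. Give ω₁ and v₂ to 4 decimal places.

heading to target = atan2(-2.5−-2.5, -3.5−0.5) = 3.1416
Δθ = wrap(3.1416 − 3.1416) = 0.0000; ω₁ = Δθ/dt₁ = 0.0000
distance = √((-3.5−0.5)² + (-2.5−-2.5)²) = 4.0000; v₂ = distance/dt₂ = 2.6667

ω₁ = 0.0000, v₂ = 2.6667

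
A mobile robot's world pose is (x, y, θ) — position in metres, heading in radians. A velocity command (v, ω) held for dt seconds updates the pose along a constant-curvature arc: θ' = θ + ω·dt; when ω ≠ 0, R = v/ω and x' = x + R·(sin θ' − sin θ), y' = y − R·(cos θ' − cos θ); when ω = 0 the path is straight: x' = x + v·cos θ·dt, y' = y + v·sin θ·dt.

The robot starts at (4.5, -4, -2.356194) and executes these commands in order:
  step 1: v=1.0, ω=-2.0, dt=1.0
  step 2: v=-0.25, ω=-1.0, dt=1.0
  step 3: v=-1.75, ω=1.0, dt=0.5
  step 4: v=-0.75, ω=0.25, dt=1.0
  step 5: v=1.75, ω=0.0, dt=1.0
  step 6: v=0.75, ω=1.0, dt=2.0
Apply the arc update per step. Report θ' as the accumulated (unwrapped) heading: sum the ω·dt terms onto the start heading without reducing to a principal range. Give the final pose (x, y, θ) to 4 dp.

(1.9833, -3.2999, -2.6062)

step 1: θ'=-4.3562 (R=-0.5000) → pose (3.6778, -3.8208, -4.3562)
step 2: θ'=-5.3562 (R=0.2500) → pose (3.6435, -4.0580, -5.3562)
step 3: θ'=-4.8562 (R=-1.7500) → pose (3.3112, -4.8577, -4.8562)
step 4: θ'=-4.6062 (R=-3.0000) → pose (3.2972, -5.6056, -4.6062)
step 5: θ'=-4.6062 (straight) → pose (3.1117, -3.8654, -4.6062)
step 6: θ'=-2.6062 (R=0.7500) → pose (1.9833, -3.2999, -2.6062)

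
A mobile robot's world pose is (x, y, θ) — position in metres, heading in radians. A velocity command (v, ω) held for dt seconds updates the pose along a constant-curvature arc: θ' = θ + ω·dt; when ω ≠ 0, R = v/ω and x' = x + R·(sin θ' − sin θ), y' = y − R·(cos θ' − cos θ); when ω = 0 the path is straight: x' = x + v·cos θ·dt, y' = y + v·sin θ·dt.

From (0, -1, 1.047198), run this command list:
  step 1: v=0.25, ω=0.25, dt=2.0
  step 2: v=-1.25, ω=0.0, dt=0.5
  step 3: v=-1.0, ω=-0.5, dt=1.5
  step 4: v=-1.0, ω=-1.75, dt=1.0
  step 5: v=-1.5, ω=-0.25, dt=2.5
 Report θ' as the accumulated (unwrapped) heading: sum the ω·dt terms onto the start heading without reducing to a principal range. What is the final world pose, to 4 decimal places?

step 1: θ'=1.5472 (R=1.0000) → pose (0.1337, -0.5236, 1.5472)
step 2: θ'=1.5472 (straight) → pose (0.1189, -1.1484, 1.5472)
step 3: θ'=0.7972 (R=2.0000) → pose (-0.4497, -2.4987, 0.7972)
step 4: θ'=-0.9528 (R=0.5714) → pose (-1.3242, -2.4305, -0.9528)
step 5: θ'=-1.5778 (R=6.0000) → pose (-2.4338, 1.0880, -1.5778)

(-2.4338, 1.0880, -1.5778)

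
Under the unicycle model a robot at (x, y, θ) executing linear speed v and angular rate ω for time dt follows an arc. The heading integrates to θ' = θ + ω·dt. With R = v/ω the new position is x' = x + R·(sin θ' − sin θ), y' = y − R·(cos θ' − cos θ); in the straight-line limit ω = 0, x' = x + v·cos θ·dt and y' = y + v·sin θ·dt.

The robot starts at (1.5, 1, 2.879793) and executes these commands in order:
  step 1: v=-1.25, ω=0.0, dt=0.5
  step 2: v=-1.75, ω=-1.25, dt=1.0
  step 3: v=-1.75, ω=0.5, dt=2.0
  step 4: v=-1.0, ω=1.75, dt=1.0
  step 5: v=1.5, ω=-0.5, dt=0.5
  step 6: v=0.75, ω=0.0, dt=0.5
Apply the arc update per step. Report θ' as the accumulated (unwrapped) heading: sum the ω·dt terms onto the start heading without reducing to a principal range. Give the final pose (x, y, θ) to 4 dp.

(5.2019, -3.9493, 4.1298)

step 1: θ'=2.8798 (straight) → pose (2.1037, 0.8382, 2.8798)
step 2: θ'=1.6298 (R=1.4000) → pose (3.1389, -0.4315, 1.6298)
step 3: θ'=2.6298 (R=-3.5000) → pose (4.9187, -3.2767, 2.6298)
step 4: θ'=4.3798 (R=-0.5714) → pose (5.7387, -2.9650, 4.3798)
step 5: θ'=4.1298 (R=-3.0000) → pose (5.4082, -3.6361, 4.1298)
step 6: θ'=4.1298 (straight) → pose (5.2019, -3.9493, 4.1298)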